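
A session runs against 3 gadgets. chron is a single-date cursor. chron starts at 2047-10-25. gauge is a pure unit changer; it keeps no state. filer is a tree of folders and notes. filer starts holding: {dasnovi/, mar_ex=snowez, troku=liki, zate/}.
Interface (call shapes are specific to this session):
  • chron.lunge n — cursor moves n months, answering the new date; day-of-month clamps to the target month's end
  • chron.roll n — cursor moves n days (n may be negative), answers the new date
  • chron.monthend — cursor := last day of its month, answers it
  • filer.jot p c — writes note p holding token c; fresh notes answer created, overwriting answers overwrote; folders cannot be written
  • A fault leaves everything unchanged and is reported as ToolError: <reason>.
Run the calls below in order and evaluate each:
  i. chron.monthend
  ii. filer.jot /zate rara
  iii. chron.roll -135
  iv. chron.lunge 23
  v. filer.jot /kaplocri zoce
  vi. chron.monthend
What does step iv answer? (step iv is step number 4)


→ monthend()
← 2047-10-31
→ jot(p: /zate, c: rara)
← ToolError: is a directory
→ roll(n: -135)
← 2047-06-18
→ lunge(n: 23)
← 2049-05-18
→ jot(p: /kaplocri, c: zoce)
← created
→ monthend()
← 2049-05-31

Answer: 2049-05-18


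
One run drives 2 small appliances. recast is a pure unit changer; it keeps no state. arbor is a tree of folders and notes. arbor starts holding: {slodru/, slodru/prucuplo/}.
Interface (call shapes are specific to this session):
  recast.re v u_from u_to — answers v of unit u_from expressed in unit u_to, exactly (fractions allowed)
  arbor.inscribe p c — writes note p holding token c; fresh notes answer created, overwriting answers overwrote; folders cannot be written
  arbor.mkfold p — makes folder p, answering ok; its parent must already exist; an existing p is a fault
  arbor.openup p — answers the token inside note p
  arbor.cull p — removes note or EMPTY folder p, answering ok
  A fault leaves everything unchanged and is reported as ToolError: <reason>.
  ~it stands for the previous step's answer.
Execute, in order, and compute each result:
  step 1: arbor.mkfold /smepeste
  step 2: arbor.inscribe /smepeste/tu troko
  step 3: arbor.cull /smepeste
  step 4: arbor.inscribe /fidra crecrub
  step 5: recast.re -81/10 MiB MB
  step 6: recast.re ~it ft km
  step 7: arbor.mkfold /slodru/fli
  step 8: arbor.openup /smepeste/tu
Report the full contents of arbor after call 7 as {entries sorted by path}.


Answer: {fidra=crecrub, slodru/, slodru/fli/, slodru/prucuplo/, smepeste/, smepeste/tu=troko}

Derivation:
→ arbor.mkfold(p: /smepeste)
← ok
→ arbor.inscribe(p: /smepeste/tu, c: troko)
← created
→ arbor.cull(p: /smepeste)
← ToolError: not empty
→ arbor.inscribe(p: /fidra, c: crecrub)
← created
→ recast.re(v: -81/10, u_from: MiB, u_to: MB)
← -663552/78125
→ recast.re(v: ~it, u_from: ft, u_to: km)
← -15800832/6103515625
→ arbor.mkfold(p: /slodru/fli)
← ok
→ arbor.openup(p: /smepeste/tu)
← troko


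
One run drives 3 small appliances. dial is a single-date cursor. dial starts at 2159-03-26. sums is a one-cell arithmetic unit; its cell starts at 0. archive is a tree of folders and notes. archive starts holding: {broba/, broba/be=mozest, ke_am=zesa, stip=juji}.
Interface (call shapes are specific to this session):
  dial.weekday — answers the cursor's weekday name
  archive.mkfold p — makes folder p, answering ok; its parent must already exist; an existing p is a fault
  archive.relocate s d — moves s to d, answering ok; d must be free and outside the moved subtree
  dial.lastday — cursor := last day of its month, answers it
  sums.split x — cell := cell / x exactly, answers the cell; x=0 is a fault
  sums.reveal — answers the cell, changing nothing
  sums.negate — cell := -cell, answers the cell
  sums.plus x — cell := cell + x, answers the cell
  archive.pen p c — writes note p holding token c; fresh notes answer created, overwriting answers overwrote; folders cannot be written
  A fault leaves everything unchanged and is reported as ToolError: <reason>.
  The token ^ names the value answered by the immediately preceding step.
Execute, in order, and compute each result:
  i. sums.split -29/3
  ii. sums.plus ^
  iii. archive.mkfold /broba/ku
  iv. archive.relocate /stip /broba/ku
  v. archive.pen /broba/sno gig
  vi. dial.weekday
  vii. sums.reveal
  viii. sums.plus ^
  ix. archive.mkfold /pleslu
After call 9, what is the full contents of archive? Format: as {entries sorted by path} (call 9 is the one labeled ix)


Answer: {broba/, broba/be=mozest, broba/ku/, broba/sno=gig, ke_am=zesa, pleslu/, stip=juji}

Derivation:
Do: split[x='-29/3']
See: 0
Do: plus[x='^']
See: 0
Do: mkfold[p='/broba/ku']
See: ok
Do: relocate[s='/stip'; d='/broba/ku']
See: ToolError: exists
Do: pen[p='/broba/sno'; c='gig']
See: created
Do: weekday[]
See: Monday
Do: reveal[]
See: 0
Do: plus[x='^']
See: 0
Do: mkfold[p='/pleslu']
See: ok


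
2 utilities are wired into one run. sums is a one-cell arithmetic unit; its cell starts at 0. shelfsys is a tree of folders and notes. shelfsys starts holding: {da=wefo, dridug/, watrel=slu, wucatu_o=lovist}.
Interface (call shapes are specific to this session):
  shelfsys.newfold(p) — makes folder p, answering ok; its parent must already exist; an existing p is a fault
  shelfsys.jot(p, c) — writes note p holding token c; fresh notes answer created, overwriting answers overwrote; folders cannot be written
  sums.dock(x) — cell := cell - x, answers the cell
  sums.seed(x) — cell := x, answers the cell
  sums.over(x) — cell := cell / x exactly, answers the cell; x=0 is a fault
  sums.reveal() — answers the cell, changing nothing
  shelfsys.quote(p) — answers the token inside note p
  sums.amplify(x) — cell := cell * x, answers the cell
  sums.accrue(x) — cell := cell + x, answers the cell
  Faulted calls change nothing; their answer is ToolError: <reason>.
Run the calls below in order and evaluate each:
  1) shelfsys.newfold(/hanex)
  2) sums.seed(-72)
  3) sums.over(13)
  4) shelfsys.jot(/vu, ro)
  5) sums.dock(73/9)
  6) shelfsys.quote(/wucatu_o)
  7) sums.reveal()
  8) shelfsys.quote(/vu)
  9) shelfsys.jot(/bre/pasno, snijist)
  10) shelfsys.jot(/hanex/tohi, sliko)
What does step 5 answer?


I call shelfsys.newfold passing p→/hanex: ok.
I try sums.seed passing x→-72, and get -72.
I run sums.over passing x→13, and observe -72/13.
Now I run shelfsys.jot passing p→/vu, c→ro, → created.
I call sums.dock passing x→73/9, giving -1597/117.
I try shelfsys.quote passing p→/wucatu_o, — result: lovist.
I call sums.reveal(), — result: -1597/117.
I use shelfsys.quote passing p→/vu, and get ro.
I try shelfsys.jot passing p→/bre/pasno, c→snijist, → ToolError: no parent.
I use shelfsys.jot passing p→/hanex/tohi, c→sliko, and get created.

Answer: -1597/117


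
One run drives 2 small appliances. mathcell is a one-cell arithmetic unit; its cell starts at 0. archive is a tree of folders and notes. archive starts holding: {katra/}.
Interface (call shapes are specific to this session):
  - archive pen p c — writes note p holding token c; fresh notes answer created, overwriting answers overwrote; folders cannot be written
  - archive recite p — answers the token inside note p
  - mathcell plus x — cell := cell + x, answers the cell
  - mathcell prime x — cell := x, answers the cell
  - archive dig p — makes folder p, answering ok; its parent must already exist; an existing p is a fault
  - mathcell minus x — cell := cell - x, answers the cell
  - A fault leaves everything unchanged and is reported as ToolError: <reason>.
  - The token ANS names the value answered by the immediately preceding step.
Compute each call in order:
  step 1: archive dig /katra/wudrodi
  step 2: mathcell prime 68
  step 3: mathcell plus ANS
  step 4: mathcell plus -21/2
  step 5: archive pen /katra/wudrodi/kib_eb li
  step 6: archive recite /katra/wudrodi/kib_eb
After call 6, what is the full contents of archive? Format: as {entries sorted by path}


·→ archive dig(p=/katra/wudrodi)
·← ok
·→ mathcell prime(x=68)
·← 68
·→ mathcell plus(x=ANS)
·← 136
·→ mathcell plus(x=-21/2)
·← 251/2
·→ archive pen(p=/katra/wudrodi/kib_eb, c=li)
·← created
·→ archive recite(p=/katra/wudrodi/kib_eb)
·← li

Answer: {katra/, katra/wudrodi/, katra/wudrodi/kib_eb=li}


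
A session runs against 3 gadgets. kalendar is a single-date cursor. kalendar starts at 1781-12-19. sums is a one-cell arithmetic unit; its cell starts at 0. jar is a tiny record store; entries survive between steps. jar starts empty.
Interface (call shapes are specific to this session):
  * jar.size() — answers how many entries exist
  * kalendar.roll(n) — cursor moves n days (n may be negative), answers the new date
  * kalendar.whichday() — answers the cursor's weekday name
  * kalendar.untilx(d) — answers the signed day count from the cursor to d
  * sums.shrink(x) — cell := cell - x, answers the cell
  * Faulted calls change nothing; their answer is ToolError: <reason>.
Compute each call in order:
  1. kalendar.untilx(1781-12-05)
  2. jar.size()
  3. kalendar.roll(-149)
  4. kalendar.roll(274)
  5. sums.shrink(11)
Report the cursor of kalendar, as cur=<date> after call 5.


Then untilx(d→1781-12-05), → -14.
Invoking size, yielding 0.
Invoking roll(n→-149), and see 1781-07-23.
Calling roll(n→274), and get 1782-04-23.
Using shrink(x→11): -11.

Answer: cur=1782-04-23


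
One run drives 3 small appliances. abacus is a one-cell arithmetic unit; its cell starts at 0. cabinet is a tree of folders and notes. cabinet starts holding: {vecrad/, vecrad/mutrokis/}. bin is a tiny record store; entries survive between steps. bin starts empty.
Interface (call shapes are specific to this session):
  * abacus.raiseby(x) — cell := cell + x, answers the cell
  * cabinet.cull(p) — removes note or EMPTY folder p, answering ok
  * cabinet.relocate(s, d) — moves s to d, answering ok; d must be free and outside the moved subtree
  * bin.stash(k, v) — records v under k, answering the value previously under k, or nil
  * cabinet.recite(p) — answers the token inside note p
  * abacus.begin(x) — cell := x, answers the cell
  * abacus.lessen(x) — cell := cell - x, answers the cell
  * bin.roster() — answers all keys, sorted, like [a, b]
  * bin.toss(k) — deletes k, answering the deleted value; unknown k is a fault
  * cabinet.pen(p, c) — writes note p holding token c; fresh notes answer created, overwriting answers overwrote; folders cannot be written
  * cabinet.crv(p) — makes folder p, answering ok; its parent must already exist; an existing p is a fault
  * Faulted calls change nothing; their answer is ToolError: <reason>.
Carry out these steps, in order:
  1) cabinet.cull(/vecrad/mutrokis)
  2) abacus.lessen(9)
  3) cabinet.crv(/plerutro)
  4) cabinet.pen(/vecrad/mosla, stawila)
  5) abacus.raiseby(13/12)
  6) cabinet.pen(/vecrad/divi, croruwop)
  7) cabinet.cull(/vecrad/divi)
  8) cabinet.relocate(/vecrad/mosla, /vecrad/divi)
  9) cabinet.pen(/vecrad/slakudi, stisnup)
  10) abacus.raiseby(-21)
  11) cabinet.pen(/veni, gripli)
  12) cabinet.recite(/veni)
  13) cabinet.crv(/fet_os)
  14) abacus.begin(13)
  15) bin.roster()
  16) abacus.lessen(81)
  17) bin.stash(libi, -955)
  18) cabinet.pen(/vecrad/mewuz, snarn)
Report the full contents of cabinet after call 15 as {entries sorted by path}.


==> cabinet.cull(p: /vecrad/mutrokis)
<== ok
==> abacus.lessen(x: 9)
<== -9
==> cabinet.crv(p: /plerutro)
<== ok
==> cabinet.pen(p: /vecrad/mosla, c: stawila)
<== created
==> abacus.raiseby(x: 13/12)
<== -95/12
==> cabinet.pen(p: /vecrad/divi, c: croruwop)
<== created
==> cabinet.cull(p: /vecrad/divi)
<== ok
==> cabinet.relocate(s: /vecrad/mosla, d: /vecrad/divi)
<== ok
==> cabinet.pen(p: /vecrad/slakudi, c: stisnup)
<== created
==> abacus.raiseby(x: -21)
<== -347/12
==> cabinet.pen(p: /veni, c: gripli)
<== created
==> cabinet.recite(p: /veni)
<== gripli
==> cabinet.crv(p: /fet_os)
<== ok
==> abacus.begin(x: 13)
<== 13
==> bin.roster()
<== []
==> abacus.lessen(x: 81)
<== -68
==> bin.stash(k: libi, v: -955)
<== nil
==> cabinet.pen(p: /vecrad/mewuz, c: snarn)
<== created

Answer: {fet_os/, plerutro/, vecrad/, vecrad/divi=stawila, vecrad/slakudi=stisnup, veni=gripli}


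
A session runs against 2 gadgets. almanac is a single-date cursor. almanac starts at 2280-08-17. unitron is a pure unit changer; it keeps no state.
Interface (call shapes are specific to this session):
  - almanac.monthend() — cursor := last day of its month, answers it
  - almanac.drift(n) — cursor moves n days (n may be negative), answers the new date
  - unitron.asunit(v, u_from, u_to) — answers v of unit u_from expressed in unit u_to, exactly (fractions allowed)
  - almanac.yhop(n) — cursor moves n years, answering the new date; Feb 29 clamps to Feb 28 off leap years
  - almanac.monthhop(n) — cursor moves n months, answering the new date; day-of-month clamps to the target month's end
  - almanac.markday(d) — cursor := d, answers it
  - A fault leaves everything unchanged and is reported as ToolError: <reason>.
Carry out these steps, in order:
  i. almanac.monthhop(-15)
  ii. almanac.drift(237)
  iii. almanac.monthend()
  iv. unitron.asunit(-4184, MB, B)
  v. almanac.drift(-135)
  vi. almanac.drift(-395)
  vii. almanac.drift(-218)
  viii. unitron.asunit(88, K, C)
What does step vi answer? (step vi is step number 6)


>>> almanac.monthhop n=-15
:: 2279-05-17
>>> almanac.drift n=237
:: 2280-01-09
>>> almanac.monthend
:: 2280-01-31
>>> unitron.asunit v=-4184 u_from=MB u_to=B
:: -4184000000
>>> almanac.drift n=-135
:: 2279-09-18
>>> almanac.drift n=-395
:: 2278-08-19
>>> almanac.drift n=-218
:: 2278-01-13
>>> unitron.asunit v=88 u_from=K u_to=C
:: -3703/20

Answer: 2278-08-19


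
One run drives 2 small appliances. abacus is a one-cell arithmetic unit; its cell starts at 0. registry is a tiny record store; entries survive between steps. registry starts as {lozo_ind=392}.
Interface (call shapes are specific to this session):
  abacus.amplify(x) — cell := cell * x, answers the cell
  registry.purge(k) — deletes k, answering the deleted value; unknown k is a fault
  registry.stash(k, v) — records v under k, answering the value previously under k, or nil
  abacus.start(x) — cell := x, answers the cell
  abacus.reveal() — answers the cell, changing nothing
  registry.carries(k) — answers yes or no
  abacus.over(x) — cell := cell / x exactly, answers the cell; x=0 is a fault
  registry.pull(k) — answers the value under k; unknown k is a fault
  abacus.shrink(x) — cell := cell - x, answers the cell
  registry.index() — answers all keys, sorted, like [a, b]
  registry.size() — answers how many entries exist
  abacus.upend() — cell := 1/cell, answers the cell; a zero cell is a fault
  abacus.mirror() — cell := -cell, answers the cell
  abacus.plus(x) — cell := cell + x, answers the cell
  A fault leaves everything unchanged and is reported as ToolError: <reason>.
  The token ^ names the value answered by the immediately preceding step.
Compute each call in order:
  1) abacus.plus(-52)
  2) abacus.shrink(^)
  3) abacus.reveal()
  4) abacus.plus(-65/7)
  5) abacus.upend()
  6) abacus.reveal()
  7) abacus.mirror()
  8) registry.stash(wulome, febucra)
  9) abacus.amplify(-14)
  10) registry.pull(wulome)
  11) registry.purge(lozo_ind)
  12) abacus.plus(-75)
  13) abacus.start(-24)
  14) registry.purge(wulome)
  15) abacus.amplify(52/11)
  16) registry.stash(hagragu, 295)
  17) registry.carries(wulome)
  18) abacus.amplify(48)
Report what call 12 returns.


Act: plus[x: -52]
Obs: -52
Act: shrink[x: ^]
Obs: 0
Act: reveal[]
Obs: 0
Act: plus[x: -65/7]
Obs: -65/7
Act: upend[]
Obs: -7/65
Act: reveal[]
Obs: -7/65
Act: mirror[]
Obs: 7/65
Act: stash[k: wulome; v: febucra]
Obs: nil
Act: amplify[x: -14]
Obs: -98/65
Act: pull[k: wulome]
Obs: febucra
Act: purge[k: lozo_ind]
Obs: 392
Act: plus[x: -75]
Obs: -4973/65
Act: start[x: -24]
Obs: -24
Act: purge[k: wulome]
Obs: febucra
Act: amplify[x: 52/11]
Obs: -1248/11
Act: stash[k: hagragu; v: 295]
Obs: nil
Act: carries[k: wulome]
Obs: no
Act: amplify[x: 48]
Obs: -59904/11

Answer: -4973/65


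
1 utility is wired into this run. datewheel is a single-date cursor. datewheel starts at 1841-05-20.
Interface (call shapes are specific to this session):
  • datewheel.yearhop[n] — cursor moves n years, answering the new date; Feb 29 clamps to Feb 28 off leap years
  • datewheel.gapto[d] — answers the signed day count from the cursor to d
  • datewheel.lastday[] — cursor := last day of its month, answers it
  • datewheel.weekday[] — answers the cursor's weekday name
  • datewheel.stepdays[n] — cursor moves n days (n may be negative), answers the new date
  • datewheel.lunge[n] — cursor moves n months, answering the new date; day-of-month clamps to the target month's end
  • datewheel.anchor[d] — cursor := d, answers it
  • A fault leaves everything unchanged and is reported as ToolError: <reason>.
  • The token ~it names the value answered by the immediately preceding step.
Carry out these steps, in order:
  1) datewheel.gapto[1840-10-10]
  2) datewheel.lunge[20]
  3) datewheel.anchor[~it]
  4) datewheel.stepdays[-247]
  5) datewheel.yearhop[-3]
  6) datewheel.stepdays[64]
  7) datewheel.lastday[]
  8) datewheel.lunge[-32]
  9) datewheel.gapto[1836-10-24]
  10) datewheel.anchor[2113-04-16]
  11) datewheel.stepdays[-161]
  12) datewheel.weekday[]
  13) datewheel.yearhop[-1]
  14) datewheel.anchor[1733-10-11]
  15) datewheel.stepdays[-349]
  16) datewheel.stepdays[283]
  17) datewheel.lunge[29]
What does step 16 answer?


Step: datewheel.gapto[1840-10-10]
Result: -222
Step: datewheel.lunge[20]
Result: 1843-01-20
Step: datewheel.anchor[~it]
Result: 1843-01-20
Step: datewheel.stepdays[-247]
Result: 1842-05-18
Step: datewheel.yearhop[-3]
Result: 1839-05-18
Step: datewheel.stepdays[64]
Result: 1839-07-21
Step: datewheel.lastday[]
Result: 1839-07-31
Step: datewheel.lunge[-32]
Result: 1836-11-30
Step: datewheel.gapto[1836-10-24]
Result: -37
Step: datewheel.anchor[2113-04-16]
Result: 2113-04-16
Step: datewheel.stepdays[-161]
Result: 2112-11-06
Step: datewheel.weekday[]
Result: Sunday
Step: datewheel.yearhop[-1]
Result: 2111-11-06
Step: datewheel.anchor[1733-10-11]
Result: 1733-10-11
Step: datewheel.stepdays[-349]
Result: 1732-10-27
Step: datewheel.stepdays[283]
Result: 1733-08-06
Step: datewheel.lunge[29]
Result: 1736-01-06

Answer: 1733-08-06


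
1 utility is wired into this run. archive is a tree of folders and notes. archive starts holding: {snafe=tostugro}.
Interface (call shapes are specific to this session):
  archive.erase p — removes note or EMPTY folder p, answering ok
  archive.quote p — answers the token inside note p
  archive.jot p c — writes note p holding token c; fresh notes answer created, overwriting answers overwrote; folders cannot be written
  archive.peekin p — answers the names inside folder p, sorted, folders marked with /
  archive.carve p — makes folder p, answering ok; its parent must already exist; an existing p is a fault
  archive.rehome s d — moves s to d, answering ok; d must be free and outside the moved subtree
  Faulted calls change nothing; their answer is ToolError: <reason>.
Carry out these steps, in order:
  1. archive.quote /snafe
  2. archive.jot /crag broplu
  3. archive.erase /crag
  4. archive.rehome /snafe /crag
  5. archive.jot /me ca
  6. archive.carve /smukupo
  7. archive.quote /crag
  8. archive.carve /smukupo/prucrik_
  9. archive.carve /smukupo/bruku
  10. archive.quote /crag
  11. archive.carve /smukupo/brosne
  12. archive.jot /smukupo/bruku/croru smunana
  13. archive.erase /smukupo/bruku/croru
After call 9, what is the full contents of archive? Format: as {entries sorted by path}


Answer: {crag=tostugro, me=ca, smukupo/, smukupo/bruku/, smukupo/prucrik_/}

Derivation:
I invoke archive.quote with p→/snafe, giving tostugro.
Then archive.jot with p→/crag, c→broplu, → created.
Invoking archive.erase with p→/crag, which returns ok.
Next I call archive.rehome with s→/snafe, d→/crag, and observe ok.
Then archive.jot with p→/me, c→ca, — result: created.
Then archive.carve with p→/smukupo, and get ok.
I run archive.quote with p→/crag, → tostugro.
Now I run archive.carve with p→/smukupo/prucrik_, and see ok.
Then archive.carve with p→/smukupo/bruku, and observe ok.
Using archive.quote with p→/crag, and observe tostugro.
Next I call archive.carve with p→/smukupo/brosne, and get ok.
Next I call archive.jot with p→/smukupo/bruku/croru, c→smunana: created.
Using archive.erase with p→/smukupo/bruku/croru: ok.


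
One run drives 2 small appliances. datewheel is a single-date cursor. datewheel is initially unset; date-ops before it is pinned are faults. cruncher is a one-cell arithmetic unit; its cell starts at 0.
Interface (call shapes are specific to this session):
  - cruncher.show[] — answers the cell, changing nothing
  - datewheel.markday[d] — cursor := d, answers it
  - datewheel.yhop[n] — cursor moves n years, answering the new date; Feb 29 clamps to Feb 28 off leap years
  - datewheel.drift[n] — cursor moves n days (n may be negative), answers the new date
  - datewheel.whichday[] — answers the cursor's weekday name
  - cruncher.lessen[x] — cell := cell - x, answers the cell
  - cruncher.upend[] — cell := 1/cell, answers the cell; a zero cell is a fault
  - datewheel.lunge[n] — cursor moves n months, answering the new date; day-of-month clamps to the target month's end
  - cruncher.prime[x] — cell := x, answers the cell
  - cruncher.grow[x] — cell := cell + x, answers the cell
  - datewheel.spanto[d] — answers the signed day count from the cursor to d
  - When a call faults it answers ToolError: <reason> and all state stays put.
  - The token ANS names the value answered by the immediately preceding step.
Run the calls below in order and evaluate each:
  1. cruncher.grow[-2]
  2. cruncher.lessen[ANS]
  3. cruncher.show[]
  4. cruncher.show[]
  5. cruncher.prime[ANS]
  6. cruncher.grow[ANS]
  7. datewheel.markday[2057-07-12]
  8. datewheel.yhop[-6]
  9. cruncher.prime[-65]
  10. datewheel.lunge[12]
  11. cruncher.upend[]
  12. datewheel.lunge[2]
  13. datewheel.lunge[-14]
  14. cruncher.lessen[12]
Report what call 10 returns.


Answer: 2052-07-12

Derivation:
# 1. cruncher.grow(x='-2') -> -2
# 2. cruncher.lessen(x='ANS') -> 0
# 3. cruncher.show() -> 0
# 4. cruncher.show() -> 0
# 5. cruncher.prime(x='ANS') -> 0
# 6. cruncher.grow(x='ANS') -> 0
# 7. datewheel.markday(d='2057-07-12') -> 2057-07-12
# 8. datewheel.yhop(n='-6') -> 2051-07-12
# 9. cruncher.prime(x='-65') -> -65
# 10. datewheel.lunge(n='12') -> 2052-07-12
# 11. cruncher.upend() -> -1/65
# 12. datewheel.lunge(n='2') -> 2052-09-12
# 13. datewheel.lunge(n='-14') -> 2051-07-12
# 14. cruncher.lessen(x='12') -> -781/65


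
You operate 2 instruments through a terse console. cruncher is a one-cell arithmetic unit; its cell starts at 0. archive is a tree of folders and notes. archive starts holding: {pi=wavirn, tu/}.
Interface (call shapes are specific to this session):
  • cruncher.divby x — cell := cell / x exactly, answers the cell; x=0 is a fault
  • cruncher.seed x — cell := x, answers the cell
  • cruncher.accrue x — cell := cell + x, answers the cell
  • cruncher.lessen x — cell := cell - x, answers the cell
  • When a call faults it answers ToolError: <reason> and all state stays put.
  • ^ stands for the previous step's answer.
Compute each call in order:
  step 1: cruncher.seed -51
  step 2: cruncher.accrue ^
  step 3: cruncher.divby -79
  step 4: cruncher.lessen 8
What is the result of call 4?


Answer: -530/79

Derivation:
;; 1. cruncher.seed(x='-51') => -51
;; 2. cruncher.accrue(x='^') => -102
;; 3. cruncher.divby(x='-79') => 102/79
;; 4. cruncher.lessen(x='8') => -530/79


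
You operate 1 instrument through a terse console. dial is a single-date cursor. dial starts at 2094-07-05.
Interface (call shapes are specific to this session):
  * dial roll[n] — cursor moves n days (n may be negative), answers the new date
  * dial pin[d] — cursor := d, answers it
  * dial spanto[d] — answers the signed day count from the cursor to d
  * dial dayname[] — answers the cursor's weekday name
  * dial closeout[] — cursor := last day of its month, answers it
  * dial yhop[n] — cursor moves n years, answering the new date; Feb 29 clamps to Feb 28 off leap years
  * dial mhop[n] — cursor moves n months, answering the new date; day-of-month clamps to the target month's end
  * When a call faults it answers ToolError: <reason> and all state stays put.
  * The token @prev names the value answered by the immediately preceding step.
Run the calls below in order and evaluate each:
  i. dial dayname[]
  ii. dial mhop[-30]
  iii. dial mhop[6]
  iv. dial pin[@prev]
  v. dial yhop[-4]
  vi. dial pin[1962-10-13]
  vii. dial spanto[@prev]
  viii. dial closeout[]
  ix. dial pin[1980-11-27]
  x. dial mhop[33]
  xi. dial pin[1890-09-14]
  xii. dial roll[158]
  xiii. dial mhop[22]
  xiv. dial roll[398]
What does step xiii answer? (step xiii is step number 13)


I use dial dayname, giving Monday.
I use dial mhop using n→-30, and observe 2092-01-05.
I try dial mhop using n→6, giving 2092-07-05.
I try dial pin using d→@prev, → 2092-07-05.
I run dial yhop using n→-4, — result: 2088-07-05.
I invoke dial pin using d→1962-10-13, and observe 1962-10-13.
Next I call dial spanto using d→@prev, and observe 0.
I invoke dial closeout, giving 1962-10-31.
Invoking dial pin using d→1980-11-27, and observe 1980-11-27.
I call dial mhop using n→33, and see 1983-08-27.
I call dial pin using d→1890-09-14, — result: 1890-09-14.
Invoking dial roll using n→158, which returns 1891-02-19.
Calling dial mhop using n→22, → 1892-12-19.
Invoking dial roll using n→398, yielding 1894-01-21.

Answer: 1892-12-19


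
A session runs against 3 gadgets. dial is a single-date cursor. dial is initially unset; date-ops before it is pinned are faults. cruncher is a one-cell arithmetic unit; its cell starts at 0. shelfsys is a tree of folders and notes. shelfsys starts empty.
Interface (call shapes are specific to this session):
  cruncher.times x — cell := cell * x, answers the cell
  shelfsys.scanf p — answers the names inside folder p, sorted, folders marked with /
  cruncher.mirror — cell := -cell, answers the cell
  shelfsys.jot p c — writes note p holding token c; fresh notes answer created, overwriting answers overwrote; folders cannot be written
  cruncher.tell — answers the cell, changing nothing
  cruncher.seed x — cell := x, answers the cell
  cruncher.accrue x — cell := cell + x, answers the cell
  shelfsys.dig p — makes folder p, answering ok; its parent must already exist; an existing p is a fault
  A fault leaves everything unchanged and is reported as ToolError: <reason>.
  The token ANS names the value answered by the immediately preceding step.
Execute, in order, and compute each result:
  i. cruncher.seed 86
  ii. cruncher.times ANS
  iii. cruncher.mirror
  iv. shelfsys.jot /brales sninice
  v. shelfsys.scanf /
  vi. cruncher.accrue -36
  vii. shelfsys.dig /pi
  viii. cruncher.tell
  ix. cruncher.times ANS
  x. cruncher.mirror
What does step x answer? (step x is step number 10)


Answer: -55234624

Derivation:
~$ seed 86
  86
~$ times ANS
  7396
~$ mirror
  -7396
~$ jot /brales sninice
  created
~$ scanf /
  [brales]
~$ accrue -36
  -7432
~$ dig /pi
  ok
~$ tell
  -7432
~$ times ANS
  55234624
~$ mirror
  -55234624


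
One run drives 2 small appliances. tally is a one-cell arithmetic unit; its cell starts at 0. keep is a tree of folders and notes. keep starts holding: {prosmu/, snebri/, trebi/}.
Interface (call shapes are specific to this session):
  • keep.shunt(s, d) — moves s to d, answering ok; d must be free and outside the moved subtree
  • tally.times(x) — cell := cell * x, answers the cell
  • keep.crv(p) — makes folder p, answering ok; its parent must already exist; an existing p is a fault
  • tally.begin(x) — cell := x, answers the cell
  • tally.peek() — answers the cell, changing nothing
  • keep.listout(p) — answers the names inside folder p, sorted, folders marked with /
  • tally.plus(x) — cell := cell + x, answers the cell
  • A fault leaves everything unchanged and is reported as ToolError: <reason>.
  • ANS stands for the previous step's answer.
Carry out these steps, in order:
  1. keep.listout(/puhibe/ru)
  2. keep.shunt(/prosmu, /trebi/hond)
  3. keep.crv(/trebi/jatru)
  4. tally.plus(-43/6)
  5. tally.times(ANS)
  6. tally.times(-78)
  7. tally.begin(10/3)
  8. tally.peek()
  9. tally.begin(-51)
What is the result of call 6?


;; keep.listout(p→/puhibe/ru) -> ToolError: not found
;; keep.shunt(s→/prosmu, d→/trebi/hond) -> ok
;; keep.crv(p→/trebi/jatru) -> ok
;; tally.plus(x→-43/6) -> -43/6
;; tally.times(x→ANS) -> 1849/36
;; tally.times(x→-78) -> -24037/6
;; tally.begin(x→10/3) -> 10/3
;; tally.peek() -> 10/3
;; tally.begin(x→-51) -> -51

Answer: -24037/6


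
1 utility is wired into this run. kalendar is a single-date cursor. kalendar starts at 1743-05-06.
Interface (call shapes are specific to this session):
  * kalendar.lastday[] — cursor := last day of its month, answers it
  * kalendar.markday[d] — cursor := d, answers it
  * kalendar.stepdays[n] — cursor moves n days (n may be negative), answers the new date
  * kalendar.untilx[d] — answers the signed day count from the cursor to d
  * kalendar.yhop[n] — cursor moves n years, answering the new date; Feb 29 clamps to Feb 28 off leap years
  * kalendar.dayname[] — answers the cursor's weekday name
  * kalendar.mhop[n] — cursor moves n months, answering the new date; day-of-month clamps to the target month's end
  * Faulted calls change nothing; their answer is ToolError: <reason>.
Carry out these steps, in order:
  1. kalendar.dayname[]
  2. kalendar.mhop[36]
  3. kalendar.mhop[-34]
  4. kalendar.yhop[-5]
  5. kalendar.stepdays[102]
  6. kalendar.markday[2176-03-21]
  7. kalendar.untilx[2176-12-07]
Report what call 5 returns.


Answer: 1738-10-16

Derivation:
==> dayname()
<== Monday
==> mhop(36)
<== 1746-05-06
==> mhop(-34)
<== 1743-07-06
==> yhop(-5)
<== 1738-07-06
==> stepdays(102)
<== 1738-10-16
==> markday(2176-03-21)
<== 2176-03-21
==> untilx(2176-12-07)
<== 261


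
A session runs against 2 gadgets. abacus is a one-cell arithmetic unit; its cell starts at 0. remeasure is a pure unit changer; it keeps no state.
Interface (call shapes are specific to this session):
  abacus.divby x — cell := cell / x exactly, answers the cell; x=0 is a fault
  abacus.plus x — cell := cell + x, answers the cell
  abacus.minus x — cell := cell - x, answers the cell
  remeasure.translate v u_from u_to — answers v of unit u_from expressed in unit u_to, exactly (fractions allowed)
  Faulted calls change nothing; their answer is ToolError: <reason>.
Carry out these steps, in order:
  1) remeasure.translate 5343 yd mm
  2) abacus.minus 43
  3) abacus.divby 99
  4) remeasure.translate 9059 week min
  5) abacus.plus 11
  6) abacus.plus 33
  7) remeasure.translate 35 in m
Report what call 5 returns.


# 1. remeasure.translate(v=5343, u_from=yd, u_to=mm) -> 24428196/5
# 2. abacus.minus(x=43) -> -43
# 3. abacus.divby(x=99) -> -43/99
# 4. remeasure.translate(v=9059, u_from=week, u_to=min) -> 91314720
# 5. abacus.plus(x=11) -> 1046/99
# 6. abacus.plus(x=33) -> 4313/99
# 7. remeasure.translate(v=35, u_from=in, u_to=m) -> 889/1000

Answer: 1046/99


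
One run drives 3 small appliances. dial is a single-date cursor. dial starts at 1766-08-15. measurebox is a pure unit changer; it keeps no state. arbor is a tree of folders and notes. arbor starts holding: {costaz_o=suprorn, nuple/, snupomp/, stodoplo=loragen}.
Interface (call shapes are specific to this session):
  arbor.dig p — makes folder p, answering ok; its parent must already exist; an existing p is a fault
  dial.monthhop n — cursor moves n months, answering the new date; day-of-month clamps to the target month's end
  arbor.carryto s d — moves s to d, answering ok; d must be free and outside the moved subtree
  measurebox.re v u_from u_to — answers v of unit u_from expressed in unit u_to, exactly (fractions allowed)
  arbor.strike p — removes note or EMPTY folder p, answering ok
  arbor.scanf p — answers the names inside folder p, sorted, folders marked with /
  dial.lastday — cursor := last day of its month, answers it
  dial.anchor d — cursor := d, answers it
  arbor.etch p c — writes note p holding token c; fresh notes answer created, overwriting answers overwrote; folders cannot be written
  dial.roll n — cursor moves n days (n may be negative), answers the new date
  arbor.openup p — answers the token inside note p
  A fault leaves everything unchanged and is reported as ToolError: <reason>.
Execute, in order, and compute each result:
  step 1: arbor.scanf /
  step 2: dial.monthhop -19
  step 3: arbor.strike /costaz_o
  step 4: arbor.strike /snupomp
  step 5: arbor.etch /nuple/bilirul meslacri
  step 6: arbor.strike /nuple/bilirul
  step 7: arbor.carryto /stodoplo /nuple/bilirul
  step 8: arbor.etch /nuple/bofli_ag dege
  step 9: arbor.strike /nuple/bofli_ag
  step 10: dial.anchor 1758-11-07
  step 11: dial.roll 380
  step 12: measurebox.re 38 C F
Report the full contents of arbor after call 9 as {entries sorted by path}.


Answer: {nuple/, nuple/bilirul=loragen}

Derivation:
>>> arbor.scanf /
:: [costaz_o, nuple/, snupomp/, stodoplo]
>>> dial.monthhop -19
:: 1765-01-15
>>> arbor.strike /costaz_o
:: ok
>>> arbor.strike /snupomp
:: ok
>>> arbor.etch /nuple/bilirul meslacri
:: created
>>> arbor.strike /nuple/bilirul
:: ok
>>> arbor.carryto /stodoplo /nuple/bilirul
:: ok
>>> arbor.etch /nuple/bofli_ag dege
:: created
>>> arbor.strike /nuple/bofli_ag
:: ok
>>> dial.anchor 1758-11-07
:: 1758-11-07
>>> dial.roll 380
:: 1759-11-22
>>> measurebox.re 38 C F
:: 502/5


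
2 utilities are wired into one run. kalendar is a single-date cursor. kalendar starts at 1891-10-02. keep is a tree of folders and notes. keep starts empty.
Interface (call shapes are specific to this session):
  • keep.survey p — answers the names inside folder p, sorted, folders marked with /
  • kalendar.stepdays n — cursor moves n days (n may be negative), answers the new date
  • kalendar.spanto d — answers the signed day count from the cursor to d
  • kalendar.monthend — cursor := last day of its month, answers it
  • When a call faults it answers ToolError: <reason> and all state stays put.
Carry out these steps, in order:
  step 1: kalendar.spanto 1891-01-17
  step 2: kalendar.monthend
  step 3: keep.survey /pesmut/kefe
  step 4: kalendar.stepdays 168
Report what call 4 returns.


==> kalendar.spanto(d: 1891-01-17)
<== -258
==> kalendar.monthend()
<== 1891-10-31
==> keep.survey(p: /pesmut/kefe)
<== ToolError: not found
==> kalendar.stepdays(n: 168)
<== 1892-04-16

Answer: 1892-04-16


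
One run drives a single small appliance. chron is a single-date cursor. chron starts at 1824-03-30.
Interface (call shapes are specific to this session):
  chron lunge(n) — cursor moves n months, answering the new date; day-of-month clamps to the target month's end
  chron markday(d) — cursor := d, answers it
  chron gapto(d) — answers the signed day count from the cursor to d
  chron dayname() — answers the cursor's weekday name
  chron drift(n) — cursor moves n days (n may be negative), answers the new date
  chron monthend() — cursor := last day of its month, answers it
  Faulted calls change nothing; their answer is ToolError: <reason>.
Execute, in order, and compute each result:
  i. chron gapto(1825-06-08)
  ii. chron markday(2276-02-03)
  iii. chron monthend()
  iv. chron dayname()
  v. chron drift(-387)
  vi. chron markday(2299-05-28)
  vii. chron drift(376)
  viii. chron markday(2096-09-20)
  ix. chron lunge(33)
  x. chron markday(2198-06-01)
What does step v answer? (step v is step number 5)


% 1. chron gapto(d→1825-06-08) -> 435
% 2. chron markday(d→2276-02-03) -> 2276-02-03
% 3. chron monthend() -> 2276-02-29
% 4. chron dayname() -> Tuesday
% 5. chron drift(n→-387) -> 2275-02-07
% 6. chron markday(d→2299-05-28) -> 2299-05-28
% 7. chron drift(n→376) -> 2300-06-08
% 8. chron markday(d→2096-09-20) -> 2096-09-20
% 9. chron lunge(n→33) -> 2099-06-20
% 10. chron markday(d→2198-06-01) -> 2198-06-01

Answer: 2275-02-07


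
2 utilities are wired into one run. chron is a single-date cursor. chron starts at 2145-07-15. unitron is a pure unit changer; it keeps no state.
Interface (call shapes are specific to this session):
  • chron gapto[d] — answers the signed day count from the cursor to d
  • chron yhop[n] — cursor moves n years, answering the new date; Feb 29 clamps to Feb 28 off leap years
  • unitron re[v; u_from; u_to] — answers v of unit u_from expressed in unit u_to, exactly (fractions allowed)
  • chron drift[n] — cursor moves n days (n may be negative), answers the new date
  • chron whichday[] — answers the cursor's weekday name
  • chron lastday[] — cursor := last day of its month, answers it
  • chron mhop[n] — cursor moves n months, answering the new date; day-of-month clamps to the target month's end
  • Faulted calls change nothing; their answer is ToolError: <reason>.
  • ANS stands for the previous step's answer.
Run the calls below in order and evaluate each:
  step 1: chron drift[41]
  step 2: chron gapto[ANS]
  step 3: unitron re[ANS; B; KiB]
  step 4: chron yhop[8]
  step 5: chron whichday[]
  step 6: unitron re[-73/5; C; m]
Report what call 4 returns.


[in] chron drift n: 41
:: 2145-08-25
[in] chron gapto d: ANS
:: 0
[in] unitron re v: ANS u_from: B u_to: KiB
:: 0
[in] chron yhop n: 8
:: 2153-08-25
[in] chron whichday
:: Saturday
[in] unitron re v: -73/5 u_from: C u_to: m
:: ToolError: incompatible units

Answer: 2153-08-25


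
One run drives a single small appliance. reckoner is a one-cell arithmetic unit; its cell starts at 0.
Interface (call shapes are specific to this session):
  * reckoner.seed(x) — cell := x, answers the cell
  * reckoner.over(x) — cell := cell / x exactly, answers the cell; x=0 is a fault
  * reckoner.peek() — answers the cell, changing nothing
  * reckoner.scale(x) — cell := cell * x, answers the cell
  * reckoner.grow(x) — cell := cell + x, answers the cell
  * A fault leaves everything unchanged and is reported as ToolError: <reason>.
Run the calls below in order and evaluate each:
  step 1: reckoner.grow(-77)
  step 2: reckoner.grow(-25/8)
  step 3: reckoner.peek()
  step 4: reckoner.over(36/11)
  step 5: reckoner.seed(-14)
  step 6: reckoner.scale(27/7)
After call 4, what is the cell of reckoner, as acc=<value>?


-- reckoner.grow(-77) == -77
-- reckoner.grow(-25/8) == -641/8
-- reckoner.peek() == -641/8
-- reckoner.over(36/11) == -7051/288
-- reckoner.seed(-14) == -14
-- reckoner.scale(27/7) == -54

Answer: acc=-7051/288


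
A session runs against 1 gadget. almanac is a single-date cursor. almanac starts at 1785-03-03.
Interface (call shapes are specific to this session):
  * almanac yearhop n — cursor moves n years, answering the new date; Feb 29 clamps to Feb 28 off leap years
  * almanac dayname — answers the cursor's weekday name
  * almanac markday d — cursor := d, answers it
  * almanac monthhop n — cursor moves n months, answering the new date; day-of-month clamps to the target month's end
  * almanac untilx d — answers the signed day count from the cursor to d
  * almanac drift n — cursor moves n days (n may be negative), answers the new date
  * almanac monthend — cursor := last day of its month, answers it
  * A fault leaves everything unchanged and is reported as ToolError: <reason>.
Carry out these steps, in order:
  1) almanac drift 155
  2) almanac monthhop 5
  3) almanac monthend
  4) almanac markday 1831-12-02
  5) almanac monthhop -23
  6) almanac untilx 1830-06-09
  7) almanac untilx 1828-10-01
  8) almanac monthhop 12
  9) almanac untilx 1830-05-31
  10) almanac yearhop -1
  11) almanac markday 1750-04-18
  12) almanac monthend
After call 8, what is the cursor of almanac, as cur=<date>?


$ almanac drift n=155
  1785-08-05
$ almanac monthhop n=5
  1786-01-05
$ almanac monthend
  1786-01-31
$ almanac markday d=1831-12-02
  1831-12-02
$ almanac monthhop n=-23
  1830-01-02
$ almanac untilx d=1830-06-09
  158
$ almanac untilx d=1828-10-01
  -458
$ almanac monthhop n=12
  1831-01-02
$ almanac untilx d=1830-05-31
  -216
$ almanac yearhop n=-1
  1830-01-02
$ almanac markday d=1750-04-18
  1750-04-18
$ almanac monthend
  1750-04-30

Answer: cur=1831-01-02
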